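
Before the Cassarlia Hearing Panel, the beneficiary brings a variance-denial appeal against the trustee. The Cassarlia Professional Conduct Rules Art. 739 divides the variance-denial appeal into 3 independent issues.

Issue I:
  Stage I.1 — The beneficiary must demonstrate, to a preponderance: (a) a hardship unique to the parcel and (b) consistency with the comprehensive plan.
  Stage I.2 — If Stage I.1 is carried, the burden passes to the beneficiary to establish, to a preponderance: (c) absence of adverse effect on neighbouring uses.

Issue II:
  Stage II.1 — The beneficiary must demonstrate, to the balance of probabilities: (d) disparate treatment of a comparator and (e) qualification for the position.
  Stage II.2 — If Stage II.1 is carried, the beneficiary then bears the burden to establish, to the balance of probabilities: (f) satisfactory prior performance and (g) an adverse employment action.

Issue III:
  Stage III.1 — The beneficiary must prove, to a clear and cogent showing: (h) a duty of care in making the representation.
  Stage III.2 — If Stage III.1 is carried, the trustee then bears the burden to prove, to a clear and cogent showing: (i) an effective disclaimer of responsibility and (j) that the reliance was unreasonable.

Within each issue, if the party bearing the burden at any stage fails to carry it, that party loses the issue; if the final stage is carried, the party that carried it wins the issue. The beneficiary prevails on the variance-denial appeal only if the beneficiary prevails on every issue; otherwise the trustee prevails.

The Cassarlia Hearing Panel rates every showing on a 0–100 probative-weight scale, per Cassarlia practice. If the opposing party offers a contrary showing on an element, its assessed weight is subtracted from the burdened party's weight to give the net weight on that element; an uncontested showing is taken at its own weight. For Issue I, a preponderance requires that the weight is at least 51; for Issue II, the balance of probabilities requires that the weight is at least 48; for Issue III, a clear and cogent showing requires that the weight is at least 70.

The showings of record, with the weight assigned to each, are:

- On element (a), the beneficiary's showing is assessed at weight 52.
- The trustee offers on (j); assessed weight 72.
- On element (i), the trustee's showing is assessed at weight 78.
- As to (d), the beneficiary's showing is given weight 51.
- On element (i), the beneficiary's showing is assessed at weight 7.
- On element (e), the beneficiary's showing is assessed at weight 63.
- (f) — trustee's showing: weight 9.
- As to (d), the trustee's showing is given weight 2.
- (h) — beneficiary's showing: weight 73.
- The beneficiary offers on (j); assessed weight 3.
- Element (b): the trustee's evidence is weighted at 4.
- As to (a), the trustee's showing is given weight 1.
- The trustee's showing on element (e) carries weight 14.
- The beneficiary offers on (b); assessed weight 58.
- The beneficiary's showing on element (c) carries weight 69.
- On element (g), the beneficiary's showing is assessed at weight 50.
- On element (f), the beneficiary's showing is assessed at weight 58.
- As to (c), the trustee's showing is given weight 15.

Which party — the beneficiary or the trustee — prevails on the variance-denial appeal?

— Issue I —
At Stage I.1 the beneficiary must meet a preponderance (weight is at least 51): on (a) the weight is 52 less the opposing 1 gives net 51, which does reach 51, so (a) meets the standard; on (b) the weight is 58 less the opposing 4 gives net 54, which does reach 51, so (b) meets the standard.
  Stage I.1 is satisfied; the beneficiary continues to bear the burden.
At Stage I.2 the beneficiary must meet a preponderance (weight is at least 51): on (c) the weight is 69 less the opposing 15 gives net 54, which does reach 51, so (c) meets the standard.
  Stage I.2 carried; the final stage is satisfied.
Every stage carried; the beneficiary prevails on this issue.
— Issue II —
Stage II.1 (beneficiary, the balance of probabilities, weight is at least 48): (d) net 51−2=49 ≥ 48 — meets; (e) net 63−14=49 ≥ 48 — meets.
  Stage II.1 is satisfied; the beneficiary continues to bear the burden.
Stage II.2 (beneficiary, the balance of probabilities, weight is at least 48): (f) net 58−9=49 ≥ 48 — meets; (g) 50 ≥ 48 — meets.
  Stage II.2 carried; the final stage is satisfied.
With every stage satisfied, the beneficiary prevails on this issue.
— Issue III —
Stage III.1 — burden on beneficiary; standard: a clear and cogent showing (weight is at least 70).
    (h): 73 ≥ 70 [met]
  All elements met. The burden passes to the trustee.
Stage III.2 — burden on trustee; standard: a clear and cogent showing (weight is at least 70).
    (i): 78 − 7 = 71 ≥ 70 [met]
    (j): 72 − 3 = 69 < 70 [not met]
  Stage III.2 not carried; the trustee fails its burden.
The beneficiary prevails on this issue.
Per-issue: Issue I → beneficiary; Issue II → beneficiary; Issue III → beneficiary. The beneficiary must prevail on every issue; overall, the beneficiary prevails.

beneficiary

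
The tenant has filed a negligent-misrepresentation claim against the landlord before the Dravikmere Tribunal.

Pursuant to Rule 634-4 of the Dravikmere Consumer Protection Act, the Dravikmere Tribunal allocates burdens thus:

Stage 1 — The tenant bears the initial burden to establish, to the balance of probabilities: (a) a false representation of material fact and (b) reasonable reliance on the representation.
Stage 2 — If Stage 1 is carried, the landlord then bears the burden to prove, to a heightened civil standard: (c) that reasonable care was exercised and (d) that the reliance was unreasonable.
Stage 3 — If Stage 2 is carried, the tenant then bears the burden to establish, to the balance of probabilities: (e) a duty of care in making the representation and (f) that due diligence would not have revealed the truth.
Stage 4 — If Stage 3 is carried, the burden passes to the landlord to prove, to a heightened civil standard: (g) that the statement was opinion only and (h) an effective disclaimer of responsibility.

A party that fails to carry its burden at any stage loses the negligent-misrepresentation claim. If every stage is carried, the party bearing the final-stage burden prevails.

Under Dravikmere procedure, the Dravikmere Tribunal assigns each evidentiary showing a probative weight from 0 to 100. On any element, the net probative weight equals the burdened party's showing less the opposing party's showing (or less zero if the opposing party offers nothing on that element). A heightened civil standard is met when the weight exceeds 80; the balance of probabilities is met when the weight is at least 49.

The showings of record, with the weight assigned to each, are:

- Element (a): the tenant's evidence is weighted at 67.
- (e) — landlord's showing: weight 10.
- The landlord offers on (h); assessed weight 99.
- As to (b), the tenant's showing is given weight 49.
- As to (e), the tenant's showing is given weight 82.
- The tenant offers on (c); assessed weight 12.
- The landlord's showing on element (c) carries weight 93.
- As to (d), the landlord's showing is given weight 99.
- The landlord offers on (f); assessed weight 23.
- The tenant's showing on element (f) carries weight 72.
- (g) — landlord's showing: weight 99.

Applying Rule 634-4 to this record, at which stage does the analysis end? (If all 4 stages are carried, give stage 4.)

stage 4

At Stage 1 the tenant must meet the balance of probabilities (weight is at least 49): on (a) the weight is 67, ≥ 49, so (a) meets the standard; on (b) the weight is 49, ≥ 49, so (b) meets the standard.
  Stage 1 is satisfied; the onus moves to the landlord.
At Stage 2 the landlord must meet a heightened civil standard (weight exceeds 80): on (c) the weight is 93 less the opposing 12 gives net 81, which does exceed 80, so (c) meets the standard; on (d) the weight is 99, which does exceed 80, so (d) meets the standard.
  Stage 2 carried; the burden shifts to the tenant.
At Stage 3 the tenant must meet the balance of probabilities (weight is at least 49): on (e) the weight is 82 less the opposing 10 gives net 72, ≥ 49, so (e) meets the standard; on (f) the weight is 72 less the opposing 23 gives net 49, which does reach 49, so (f) meets the standard.
  All elements met. The burden passes to the landlord.
At Stage 4 the landlord must meet a heightened civil standard (weight exceeds 80): on (g) the weight is 99, > 80, so (g) meets the standard; on (h) the weight is 99, > 80, so (h) meets the standard.
  All elements met at the final stage.
All stages carried — the landlord prevails.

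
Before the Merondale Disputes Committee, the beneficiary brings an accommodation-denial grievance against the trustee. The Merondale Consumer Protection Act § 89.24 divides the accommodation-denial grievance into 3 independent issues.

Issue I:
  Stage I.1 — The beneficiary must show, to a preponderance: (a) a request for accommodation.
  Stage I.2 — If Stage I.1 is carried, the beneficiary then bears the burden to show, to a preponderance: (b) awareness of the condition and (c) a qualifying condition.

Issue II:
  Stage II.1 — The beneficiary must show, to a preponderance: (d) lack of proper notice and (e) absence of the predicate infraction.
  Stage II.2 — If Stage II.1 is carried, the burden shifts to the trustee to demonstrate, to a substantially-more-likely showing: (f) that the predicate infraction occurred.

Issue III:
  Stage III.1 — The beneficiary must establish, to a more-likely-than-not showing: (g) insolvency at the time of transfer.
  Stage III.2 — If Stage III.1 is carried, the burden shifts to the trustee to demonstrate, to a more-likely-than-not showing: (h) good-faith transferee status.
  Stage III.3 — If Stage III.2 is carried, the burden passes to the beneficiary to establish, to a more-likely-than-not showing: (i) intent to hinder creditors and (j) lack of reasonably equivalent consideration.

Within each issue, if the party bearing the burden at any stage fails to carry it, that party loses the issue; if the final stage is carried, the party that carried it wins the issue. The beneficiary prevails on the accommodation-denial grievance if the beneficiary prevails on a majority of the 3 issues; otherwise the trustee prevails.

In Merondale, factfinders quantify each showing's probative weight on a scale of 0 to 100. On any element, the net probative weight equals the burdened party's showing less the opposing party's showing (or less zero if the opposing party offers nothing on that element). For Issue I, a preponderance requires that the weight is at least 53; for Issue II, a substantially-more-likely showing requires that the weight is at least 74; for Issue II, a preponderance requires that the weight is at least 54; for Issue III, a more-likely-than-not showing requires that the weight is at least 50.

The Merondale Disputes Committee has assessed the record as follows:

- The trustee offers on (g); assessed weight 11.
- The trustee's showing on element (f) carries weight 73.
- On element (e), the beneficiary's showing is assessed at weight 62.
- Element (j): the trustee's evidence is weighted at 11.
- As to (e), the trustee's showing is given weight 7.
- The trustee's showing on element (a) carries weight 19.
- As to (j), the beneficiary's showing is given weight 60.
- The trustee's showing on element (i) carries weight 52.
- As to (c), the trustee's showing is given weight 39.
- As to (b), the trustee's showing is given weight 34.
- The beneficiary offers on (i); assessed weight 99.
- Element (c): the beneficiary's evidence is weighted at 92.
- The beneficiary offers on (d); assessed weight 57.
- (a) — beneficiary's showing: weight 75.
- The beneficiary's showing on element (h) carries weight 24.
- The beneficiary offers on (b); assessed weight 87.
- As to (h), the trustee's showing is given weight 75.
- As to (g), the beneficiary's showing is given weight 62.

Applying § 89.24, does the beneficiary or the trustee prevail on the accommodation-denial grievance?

beneficiary

— Issue I —
Stage I.1 (beneficiary, a preponderance, weight is at least 53): (a) net 75−19=56 ≥ 53 — meets.
  All elements met. The beneficiary retains the burden for Stage I.2.
Stage I.2 (beneficiary, a preponderance, weight is at least 53): (b) net 87−34=53 ≥ 53 — meets; (c) net 92−39=53 ≥ 53 — meets.
  Stage I.2 carried; the final stage is satisfied.
With every stage satisfied, the beneficiary prevails on this issue.
— Issue II —
Stage II.1 — burden on beneficiary; standard: a preponderance (weight is at least 54).
    (d): 57 ≥ 54 [met]
    (e): 62 − 7 = 55 ≥ 54 [met]
  All elements met. The burden passes to the trustee.
Stage II.2 — burden on trustee; standard: a substantially-more-likely showing (weight is at least 74).
    (f): 73 < 74 [not met]
  Stage II.2 not carried; the trustee fails its burden.
The analysis ends at Stage II.2; the beneficiary prevails on this issue.
— Issue III —
At Stage III.1 the beneficiary must meet a more-likely-than-not showing (weight is at least 50): on (g) the weight is 62 less the opposing 11 gives net 51, which does reach 50, so (g) meets the standard.
  Stage III.1 is satisfied; the onus moves to the trustee.
At Stage III.2 the trustee must meet a more-likely-than-not showing (weight is at least 50): on (h) the weight is 75 less the opposing 24 gives net 51, ≥ 50, so (h) meets the standard.
  All elements met. The burden passes to the beneficiary.
At Stage III.3 the beneficiary must meet a more-likely-than-not showing (weight is at least 50): on (i) the weight is 99 less the opposing 52 gives net 47, < 50, so (i) does not meet the standard; on (j) the weight is 60 less the opposing 11 gives net 49, < 50, so (j) does not meet the standard.
  The beneficiary does not carry Stage III.3.
The analysis ends at Stage III.3; the trustee prevails on this issue.
Per-issue: Issue I → beneficiary; Issue II → beneficiary; Issue III → trustee. The beneficiary must prevail on a majority of issues; overall, the beneficiary prevails.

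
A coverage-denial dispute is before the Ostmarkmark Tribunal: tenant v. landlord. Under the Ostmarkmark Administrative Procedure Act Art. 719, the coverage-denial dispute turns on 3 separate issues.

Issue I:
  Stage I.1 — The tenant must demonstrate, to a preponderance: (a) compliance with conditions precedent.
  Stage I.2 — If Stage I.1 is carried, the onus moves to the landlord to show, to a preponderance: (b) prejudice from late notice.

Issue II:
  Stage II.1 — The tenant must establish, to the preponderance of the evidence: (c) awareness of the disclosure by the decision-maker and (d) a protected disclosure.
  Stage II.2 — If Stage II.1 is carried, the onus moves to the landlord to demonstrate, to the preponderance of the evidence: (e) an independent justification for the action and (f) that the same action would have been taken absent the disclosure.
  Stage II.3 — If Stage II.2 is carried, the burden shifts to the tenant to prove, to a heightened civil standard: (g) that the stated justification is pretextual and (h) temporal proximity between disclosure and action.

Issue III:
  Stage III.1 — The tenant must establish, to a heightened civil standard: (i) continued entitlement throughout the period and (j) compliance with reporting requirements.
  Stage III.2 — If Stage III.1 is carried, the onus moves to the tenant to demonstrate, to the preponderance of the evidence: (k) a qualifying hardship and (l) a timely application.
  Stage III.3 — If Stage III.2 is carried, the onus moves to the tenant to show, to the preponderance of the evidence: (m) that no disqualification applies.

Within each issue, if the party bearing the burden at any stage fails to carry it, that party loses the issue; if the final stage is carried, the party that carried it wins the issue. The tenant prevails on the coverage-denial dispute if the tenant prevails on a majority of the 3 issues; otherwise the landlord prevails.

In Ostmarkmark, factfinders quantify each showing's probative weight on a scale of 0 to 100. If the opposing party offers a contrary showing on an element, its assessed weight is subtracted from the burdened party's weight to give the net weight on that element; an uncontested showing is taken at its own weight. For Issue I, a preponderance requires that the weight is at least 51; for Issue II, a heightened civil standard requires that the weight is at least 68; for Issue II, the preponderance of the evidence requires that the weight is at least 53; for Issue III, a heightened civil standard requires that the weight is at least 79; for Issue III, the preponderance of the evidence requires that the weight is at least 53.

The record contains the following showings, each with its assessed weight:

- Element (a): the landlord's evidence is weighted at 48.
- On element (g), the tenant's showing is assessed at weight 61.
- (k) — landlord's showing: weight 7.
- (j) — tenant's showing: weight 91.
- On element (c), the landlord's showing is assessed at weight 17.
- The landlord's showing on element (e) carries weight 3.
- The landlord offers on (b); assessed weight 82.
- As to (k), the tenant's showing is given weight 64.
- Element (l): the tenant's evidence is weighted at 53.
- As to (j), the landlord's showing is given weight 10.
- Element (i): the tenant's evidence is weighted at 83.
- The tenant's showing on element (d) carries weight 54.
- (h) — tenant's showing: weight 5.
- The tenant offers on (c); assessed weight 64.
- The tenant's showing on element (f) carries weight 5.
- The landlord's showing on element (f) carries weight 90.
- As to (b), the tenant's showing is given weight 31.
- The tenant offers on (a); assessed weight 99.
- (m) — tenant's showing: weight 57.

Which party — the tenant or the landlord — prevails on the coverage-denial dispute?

— Issue I —
At Stage I.1 the tenant must meet a preponderance (weight is at least 51): on (a) the weight is 99 less the opposing 48 gives net 51, which does reach 51, so (a) meets the standard.
  The tenant carries Stage I.1; the landlord now bears the burden.
At Stage I.2 the landlord must meet a preponderance (weight is at least 51): on (b) the weight is 82 less the opposing 31 gives net 51, which does reach 51, so (b) meets the standard.
  All elements met at the final stage.
All stages carried — the landlord prevails on this issue.
— Issue II —
Stage II.1 — burden on tenant; standard: the preponderance of the evidence (weight is at least 53).
    (c): 64 − 17 = 47 < 53 [not met]
    (d): 54 ≥ 53 [met]
  The tenant does not carry Stage II.1.
So the landlord prevails on this issue.
— Issue III —
Stage III.1 (tenant, a heightened civil standard, weight is at least 79): (i) 83 ≥ 79 — meets; (j) net 91−10=81 ≥ 79 — meets.
  All elements met. The tenant retains the burden for Stage III.2.
Stage III.2 (tenant, the preponderance of the evidence, weight is at least 53): (k) net 64−7=57 ≥ 53 — meets; (l) 53 ≥ 53 — meets.
  Stage III.2 carried; the burden remains with the tenant.
Stage III.3 (tenant, the preponderance of the evidence, weight is at least 53): (m) 57 ≥ 53 — meets.
  All elements met at the final stage.
With every stage satisfied, the tenant prevails on this issue.
Per-issue: Issue I → landlord; Issue II → landlord; Issue III → tenant. The tenant must prevail on a majority of issues; overall, the landlord prevails.

landlord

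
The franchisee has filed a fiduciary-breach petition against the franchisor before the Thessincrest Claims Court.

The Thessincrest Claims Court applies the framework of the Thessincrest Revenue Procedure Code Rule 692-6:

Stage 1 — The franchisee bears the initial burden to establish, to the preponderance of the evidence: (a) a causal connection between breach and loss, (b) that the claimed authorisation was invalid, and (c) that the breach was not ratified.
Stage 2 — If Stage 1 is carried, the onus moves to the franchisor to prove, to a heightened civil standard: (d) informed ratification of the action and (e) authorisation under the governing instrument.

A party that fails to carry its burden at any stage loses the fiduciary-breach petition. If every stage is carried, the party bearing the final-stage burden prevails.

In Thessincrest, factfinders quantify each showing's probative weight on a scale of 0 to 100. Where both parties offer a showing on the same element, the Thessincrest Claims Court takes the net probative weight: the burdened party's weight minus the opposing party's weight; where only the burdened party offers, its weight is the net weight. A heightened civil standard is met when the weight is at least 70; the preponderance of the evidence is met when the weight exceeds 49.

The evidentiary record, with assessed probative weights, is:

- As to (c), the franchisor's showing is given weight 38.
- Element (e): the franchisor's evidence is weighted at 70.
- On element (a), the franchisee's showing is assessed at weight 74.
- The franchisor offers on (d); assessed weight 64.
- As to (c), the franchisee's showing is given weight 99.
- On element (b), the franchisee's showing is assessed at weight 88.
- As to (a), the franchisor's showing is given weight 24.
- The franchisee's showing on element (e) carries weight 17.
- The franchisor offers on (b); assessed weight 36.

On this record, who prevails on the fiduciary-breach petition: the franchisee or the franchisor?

franchisee

Stage 1 (franchisee, the preponderance of the evidence, weight exceeds 49): (a) net 74−24=50 > 49 — meets; (b) net 88−36=52 > 49 — meets; (c) net 99−38=61 > 49 — meets.
  Stage 1 carried; the burden shifts to the franchisor.
Stage 2 (franchisor, a heightened civil standard, weight is at least 70): (d) 64 < 70 — fails; (e) net 70−17=53 < 70 — fails.
  Stage 2 not carried; the franchisor fails its burden.
So the franchisee prevails.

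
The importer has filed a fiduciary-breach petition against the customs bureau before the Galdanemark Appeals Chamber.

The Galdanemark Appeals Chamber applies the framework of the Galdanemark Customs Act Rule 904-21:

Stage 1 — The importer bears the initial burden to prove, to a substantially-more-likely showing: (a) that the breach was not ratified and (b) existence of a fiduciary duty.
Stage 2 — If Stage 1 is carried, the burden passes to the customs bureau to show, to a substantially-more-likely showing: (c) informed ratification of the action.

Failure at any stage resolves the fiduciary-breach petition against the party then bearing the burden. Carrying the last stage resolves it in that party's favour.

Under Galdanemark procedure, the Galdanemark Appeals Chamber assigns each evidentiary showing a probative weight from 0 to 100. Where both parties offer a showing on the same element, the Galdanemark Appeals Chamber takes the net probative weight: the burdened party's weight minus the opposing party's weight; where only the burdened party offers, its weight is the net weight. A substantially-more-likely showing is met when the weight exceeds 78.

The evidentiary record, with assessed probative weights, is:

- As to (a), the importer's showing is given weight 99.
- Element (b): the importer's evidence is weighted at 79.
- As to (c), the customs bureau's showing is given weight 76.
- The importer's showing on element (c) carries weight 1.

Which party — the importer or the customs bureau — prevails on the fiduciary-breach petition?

Stage 1 (importer, a substantially-more-likely showing, weight exceeds 78): (a) 99 > 78 — meets; (b) 79 > 78 — meets.
  Stage 1 carried; the burden shifts to the customs bureau.
Stage 2 (customs bureau, a substantially-more-likely showing, weight exceeds 78): (c) net 76−1=75 ≤ 78 — fails.
  The customs bureau does not carry Stage 2.
The analysis ends at Stage 2; the importer prevails.

importer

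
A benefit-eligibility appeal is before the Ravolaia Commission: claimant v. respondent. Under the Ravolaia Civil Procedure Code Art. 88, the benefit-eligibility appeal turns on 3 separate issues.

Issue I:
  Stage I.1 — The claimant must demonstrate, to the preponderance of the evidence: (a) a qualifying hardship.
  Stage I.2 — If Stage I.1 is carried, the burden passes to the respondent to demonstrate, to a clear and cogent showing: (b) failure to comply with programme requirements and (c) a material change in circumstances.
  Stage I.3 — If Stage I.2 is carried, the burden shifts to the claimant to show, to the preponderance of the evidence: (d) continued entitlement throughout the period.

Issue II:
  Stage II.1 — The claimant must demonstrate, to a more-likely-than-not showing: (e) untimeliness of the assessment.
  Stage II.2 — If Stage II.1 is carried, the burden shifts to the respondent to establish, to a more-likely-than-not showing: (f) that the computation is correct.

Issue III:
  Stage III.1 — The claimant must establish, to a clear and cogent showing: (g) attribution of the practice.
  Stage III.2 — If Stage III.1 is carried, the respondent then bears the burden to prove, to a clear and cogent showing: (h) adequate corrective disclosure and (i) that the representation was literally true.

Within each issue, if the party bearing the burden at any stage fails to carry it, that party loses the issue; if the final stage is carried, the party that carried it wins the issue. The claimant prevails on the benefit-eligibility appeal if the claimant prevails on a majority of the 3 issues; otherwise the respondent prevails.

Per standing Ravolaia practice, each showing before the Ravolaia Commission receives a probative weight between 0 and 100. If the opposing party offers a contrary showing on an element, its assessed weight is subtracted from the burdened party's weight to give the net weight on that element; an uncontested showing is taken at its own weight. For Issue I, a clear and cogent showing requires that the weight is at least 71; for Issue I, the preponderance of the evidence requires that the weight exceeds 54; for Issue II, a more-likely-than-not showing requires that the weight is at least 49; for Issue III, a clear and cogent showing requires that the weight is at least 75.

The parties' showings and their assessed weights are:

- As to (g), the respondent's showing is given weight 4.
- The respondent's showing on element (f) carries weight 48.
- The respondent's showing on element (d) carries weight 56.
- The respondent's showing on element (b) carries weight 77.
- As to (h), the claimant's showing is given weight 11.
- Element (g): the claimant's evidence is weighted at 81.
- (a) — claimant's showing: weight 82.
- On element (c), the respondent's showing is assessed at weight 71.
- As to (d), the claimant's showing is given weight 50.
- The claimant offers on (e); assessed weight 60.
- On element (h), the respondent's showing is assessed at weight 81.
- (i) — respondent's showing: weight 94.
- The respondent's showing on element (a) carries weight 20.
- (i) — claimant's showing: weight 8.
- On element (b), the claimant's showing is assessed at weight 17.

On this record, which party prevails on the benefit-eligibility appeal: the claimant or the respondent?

— Issue I —
Stage I.1 (claimant, the preponderance of the evidence, weight exceeds 54): (a) net 82−20=62 > 54 — meets.
  The claimant carries Stage I.1; the respondent now bears the burden.
Stage I.2 (respondent, a clear and cogent showing, weight is at least 71): (b) net 77−17=60 < 71 — fails; (c) 71 ≥ 71 — meets.
  Not every element is met, so the respondent fails to carry Stage I.2.
The claimant prevails on this issue.
— Issue II —
Stage II.1 (claimant, a more-likely-than-not showing, weight is at least 49): (e) 60 ≥ 49 — meets.
  The claimant carries Stage II.1; the respondent now bears the burden.
Stage II.2 (respondent, a more-likely-than-not showing, weight is at least 49): (f) 48 < 49 — fails.
  Not every element is met, so the respondent fails to carry Stage II.2.
So the claimant prevails on this issue.
— Issue III —
Stage III.1 — burden on claimant; standard: a clear and cogent showing (weight is at least 75).
    (g): 81 − 4 = 77 ≥ 75 [met]
  All elements met. The burden passes to the respondent.
Stage III.2 — burden on respondent; standard: a clear and cogent showing (weight is at least 75).
    (h): 81 − 11 = 70 < 75 [not met]
    (i): 94 − 8 = 86 ≥ 75 [met]
  Stage III.2 not carried; the respondent fails its burden.
So the claimant prevails on this issue.
Per-issue: Issue I → claimant; Issue II → claimant; Issue III → claimant. The claimant must prevail on a majority of issues; overall, the claimant prevails.

claimant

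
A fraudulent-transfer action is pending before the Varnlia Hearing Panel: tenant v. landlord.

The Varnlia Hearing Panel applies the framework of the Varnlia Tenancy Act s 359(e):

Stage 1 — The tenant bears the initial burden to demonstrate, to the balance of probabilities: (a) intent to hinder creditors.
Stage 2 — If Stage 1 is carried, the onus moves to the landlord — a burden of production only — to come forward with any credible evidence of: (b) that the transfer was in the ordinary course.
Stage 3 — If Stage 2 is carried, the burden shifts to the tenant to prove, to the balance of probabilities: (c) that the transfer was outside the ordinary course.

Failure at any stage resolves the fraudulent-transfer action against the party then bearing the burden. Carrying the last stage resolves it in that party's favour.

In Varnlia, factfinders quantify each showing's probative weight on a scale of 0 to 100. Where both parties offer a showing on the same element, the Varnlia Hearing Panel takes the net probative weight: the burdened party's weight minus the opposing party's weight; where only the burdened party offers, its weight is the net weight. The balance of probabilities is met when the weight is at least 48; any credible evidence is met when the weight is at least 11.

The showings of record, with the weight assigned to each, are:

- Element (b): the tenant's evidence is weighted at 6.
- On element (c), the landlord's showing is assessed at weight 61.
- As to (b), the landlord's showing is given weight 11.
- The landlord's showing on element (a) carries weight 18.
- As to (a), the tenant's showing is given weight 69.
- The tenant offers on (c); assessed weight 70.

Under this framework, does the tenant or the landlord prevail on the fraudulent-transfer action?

tenant

Stage 1 — burden on tenant; standard: the balance of probabilities (weight is at least 48).
    (a): 69 − 18 = 51 ≥ 48 [met]
  The tenant carries Stage 1; the landlord now bears the burden.
Stage 2 — burden on landlord; standard: any credible evidence (weight is at least 11).
    (b): 11 − 6 = 5 < 11 [not met]
  Not every element is met, so the landlord fails to carry Stage 2.
So the tenant prevails.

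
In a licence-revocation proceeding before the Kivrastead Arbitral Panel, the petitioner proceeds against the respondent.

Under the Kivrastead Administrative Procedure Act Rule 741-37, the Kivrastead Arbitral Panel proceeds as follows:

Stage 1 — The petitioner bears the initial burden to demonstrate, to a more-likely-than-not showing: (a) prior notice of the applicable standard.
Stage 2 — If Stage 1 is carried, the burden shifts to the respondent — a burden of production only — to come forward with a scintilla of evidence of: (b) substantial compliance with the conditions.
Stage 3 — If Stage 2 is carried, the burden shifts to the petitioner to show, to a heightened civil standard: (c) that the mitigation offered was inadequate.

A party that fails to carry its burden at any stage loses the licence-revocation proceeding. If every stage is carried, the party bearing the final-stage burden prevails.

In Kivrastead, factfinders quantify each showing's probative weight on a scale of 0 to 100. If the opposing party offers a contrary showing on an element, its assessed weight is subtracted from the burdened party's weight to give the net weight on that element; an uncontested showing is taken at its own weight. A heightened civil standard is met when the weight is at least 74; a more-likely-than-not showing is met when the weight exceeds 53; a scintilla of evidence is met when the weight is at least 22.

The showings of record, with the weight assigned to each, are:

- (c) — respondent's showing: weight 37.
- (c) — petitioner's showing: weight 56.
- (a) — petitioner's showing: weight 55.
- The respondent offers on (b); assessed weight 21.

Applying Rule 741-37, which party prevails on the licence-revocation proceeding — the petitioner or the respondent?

Stage 1 — burden on petitioner; standard: a more-likely-than-not showing (weight exceeds 53).
    (a): 55 > 53 [met]
  Stage 1 carried; the burden shifts to the respondent.
Stage 2 — burden on respondent; standard: a scintilla of evidence (weight is at least 22).
    (b): 21 < 22 [not met]
  Stage 2 not carried; the respondent fails its burden.
The analysis ends at Stage 2; the petitioner prevails.

petitioner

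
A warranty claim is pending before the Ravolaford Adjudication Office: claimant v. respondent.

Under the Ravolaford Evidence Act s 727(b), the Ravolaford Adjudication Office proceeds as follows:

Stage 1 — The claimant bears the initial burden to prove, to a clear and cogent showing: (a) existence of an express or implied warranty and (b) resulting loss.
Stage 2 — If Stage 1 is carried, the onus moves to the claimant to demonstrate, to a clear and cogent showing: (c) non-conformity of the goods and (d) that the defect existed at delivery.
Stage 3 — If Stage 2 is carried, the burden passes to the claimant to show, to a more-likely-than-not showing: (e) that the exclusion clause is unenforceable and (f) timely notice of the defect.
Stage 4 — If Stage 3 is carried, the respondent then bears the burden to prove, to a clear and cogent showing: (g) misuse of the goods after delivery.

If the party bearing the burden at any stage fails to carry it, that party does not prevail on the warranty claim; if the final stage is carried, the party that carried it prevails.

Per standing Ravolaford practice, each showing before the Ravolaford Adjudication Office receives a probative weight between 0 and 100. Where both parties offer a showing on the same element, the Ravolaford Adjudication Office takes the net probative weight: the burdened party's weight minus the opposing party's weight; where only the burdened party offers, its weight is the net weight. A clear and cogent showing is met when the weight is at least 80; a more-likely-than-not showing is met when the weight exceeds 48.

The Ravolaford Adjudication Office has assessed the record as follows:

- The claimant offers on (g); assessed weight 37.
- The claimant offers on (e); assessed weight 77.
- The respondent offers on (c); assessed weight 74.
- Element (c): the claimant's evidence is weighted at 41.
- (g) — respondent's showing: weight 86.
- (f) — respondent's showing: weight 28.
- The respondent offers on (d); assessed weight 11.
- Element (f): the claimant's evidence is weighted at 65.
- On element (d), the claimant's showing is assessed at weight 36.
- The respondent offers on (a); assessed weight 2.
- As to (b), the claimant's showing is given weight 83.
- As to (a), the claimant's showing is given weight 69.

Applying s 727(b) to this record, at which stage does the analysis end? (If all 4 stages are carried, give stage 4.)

At Stage 1 the claimant must meet a clear and cogent showing (weight is at least 80): on (a) the weight is 69 less the opposing 2 gives net 67, < 80, so (a) does not meet the standard; on (b) the weight is 83, ≥ 80, so (b) meets the standard.
  Not every element is met, so the claimant fails to carry Stage 1.
The analysis ends at Stage 1; the respondent prevails.

stage 1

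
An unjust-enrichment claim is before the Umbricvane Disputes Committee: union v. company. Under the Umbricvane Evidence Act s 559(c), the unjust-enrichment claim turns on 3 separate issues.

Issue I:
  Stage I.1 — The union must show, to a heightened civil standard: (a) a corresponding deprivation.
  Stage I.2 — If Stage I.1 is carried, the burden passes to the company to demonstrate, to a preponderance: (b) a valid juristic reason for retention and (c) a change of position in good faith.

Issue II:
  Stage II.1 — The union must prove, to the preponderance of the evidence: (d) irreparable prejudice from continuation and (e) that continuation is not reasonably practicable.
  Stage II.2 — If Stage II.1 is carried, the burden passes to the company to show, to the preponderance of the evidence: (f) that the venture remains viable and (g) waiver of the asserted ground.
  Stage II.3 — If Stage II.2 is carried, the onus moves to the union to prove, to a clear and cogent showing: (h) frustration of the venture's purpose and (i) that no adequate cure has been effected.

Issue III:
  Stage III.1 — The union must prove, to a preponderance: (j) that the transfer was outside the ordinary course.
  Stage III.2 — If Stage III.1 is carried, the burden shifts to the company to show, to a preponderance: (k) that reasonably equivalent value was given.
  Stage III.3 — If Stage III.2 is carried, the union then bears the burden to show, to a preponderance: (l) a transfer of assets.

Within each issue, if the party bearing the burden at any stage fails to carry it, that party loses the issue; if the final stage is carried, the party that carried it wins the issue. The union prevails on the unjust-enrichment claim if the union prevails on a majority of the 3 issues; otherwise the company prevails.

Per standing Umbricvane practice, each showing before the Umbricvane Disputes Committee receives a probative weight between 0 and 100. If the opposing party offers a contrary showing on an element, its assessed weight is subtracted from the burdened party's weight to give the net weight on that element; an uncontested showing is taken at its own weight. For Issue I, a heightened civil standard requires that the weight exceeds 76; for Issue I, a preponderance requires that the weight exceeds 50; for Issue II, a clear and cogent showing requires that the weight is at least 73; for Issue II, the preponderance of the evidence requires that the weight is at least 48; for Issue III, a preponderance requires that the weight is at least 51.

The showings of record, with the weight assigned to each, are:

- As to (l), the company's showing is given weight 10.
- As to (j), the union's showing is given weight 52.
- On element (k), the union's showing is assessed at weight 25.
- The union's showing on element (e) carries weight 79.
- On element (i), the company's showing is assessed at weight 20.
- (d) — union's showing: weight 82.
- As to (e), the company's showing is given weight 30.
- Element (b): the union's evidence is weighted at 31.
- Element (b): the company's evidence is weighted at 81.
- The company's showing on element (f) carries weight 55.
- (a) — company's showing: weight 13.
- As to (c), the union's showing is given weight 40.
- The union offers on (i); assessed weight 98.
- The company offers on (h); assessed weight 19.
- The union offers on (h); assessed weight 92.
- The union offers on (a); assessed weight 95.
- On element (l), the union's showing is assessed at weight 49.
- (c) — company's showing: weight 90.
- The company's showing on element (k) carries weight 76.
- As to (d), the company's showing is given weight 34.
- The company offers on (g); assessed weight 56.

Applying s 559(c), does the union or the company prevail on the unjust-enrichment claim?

— Issue I —
Stage I.1 (union, a heightened civil standard, weight exceeds 76): (a) net 95−13=82 > 76 — meets.
  Stage I.1 carried; the burden shifts to the company.
Stage I.2 (company, a preponderance, weight exceeds 50): (b) net 81−31=50 ≤ 50 — fails; (c) net 90−40=50 ≤ 50 — fails.
  The company does not carry Stage I.2.
So the union prevails on this issue.
— Issue II —
At Stage II.1 the union must meet the preponderance of the evidence (weight is at least 48): on (d) the weight is 82 less the opposing 34 gives net 48, ≥ 48, so (d) meets the standard; on (e) the weight is 79 less the opposing 30 gives net 49, ≥ 48, so (e) meets the standard.
  Stage II.1 is satisfied; the onus moves to the company.
At Stage II.2 the company must meet the preponderance of the evidence (weight is at least 48): on (f) the weight is 55, which does reach 48, so (f) meets the standard; on (g) the weight is 56, which does reach 48, so (g) meets the standard.
  The company carries Stage II.2; the union now bears the burden.
At Stage II.3 the union must meet a clear and cogent showing (weight is at least 73): on (h) the weight is 92 less the opposing 19 gives net 73, ≥ 73, so (h) meets the standard; on (i) the weight is 98 less the opposing 20 gives net 78, ≥ 73, so (i) meets the standard.
  Stage II.3 carried; the final stage is satisfied.
With every stage satisfied, the union prevails on this issue.
— Issue III —
Stage III.1 (union, a preponderance, weight is at least 51): (j) 52 ≥ 51 — meets.
  Stage III.1 is satisfied; the onus moves to the company.
Stage III.2 (company, a preponderance, weight is at least 51): (k) net 76−25=51 ≥ 51 — meets.
  The company carries Stage III.2; the union now bears the burden.
Stage III.3 (union, a preponderance, weight is at least 51): (l) net 49−10=39 < 51 — fails.
  The union does not carry Stage III.3.
The analysis ends at Stage III.3; the company prevails on this issue.
Per-issue: Issue I → union; Issue II → union; Issue III → company. The union must prevail on a majority of issues; overall, the union prevails.

union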